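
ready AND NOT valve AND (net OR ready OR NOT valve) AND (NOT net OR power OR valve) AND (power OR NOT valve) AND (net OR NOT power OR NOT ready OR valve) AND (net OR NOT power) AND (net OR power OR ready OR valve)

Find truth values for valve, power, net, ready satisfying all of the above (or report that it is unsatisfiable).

valve = False; power = False; net = False; ready = True

Unit clause (ready) forces ready = True.
Unit clause (NOT valve) forces valve = False.
Set power = False.
  then (NOT net OR power OR valve) forces net = False.
Check each clause:
  (ready): ready holds.
  (NOT valve): NOT valve holds.
  (net OR ready OR NOT valve): ready holds.
  (NOT net OR power OR valve): NOT net holds.
  (power OR NOT valve): NOT valve holds.
  (net OR NOT power OR NOT ready OR valve): NOT power holds.
  (net OR NOT power): NOT power holds.
  (net OR power OR ready OR valve): ready holds.
All clauses satisfied.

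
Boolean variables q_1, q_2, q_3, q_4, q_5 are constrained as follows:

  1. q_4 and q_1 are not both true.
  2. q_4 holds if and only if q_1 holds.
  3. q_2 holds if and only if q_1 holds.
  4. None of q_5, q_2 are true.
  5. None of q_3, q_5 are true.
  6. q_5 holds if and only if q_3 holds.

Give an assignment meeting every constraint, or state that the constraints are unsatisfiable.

q_1 = False; q_2 = False; q_3 = False; q_4 = False; q_5 = False

  (1) q_4=F, q_1=F — not both ✓
  (2) q_4=F, q_1=F — same ✓
  (3) q_2=F, q_1=F — same ✓
  (4) {q_5, q_2}: 0 true — none ✓
  (5) {q_3, q_5}: 0 true — none ✓
  (6) q_5=F, q_3=F — same ✓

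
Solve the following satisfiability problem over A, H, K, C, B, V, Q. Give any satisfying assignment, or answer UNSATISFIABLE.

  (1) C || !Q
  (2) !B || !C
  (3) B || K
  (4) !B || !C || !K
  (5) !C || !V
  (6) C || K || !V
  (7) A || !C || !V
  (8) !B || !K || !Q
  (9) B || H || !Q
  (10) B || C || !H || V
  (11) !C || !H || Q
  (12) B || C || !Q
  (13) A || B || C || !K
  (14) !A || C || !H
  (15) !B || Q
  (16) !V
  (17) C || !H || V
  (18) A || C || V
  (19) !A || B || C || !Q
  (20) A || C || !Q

A=F; H=F; K=T; C=T; B=F; V=F; Q=F

Unit clause (!V) forces V = False.
Set A = False.
  then (A || C || V) forces C = True.
  then (!B || !C) forces B = False.
  then (B || K) forces K = True.
Set H = False.
  then (B || H || !Q) forces Q = False.
All clauses satisfied.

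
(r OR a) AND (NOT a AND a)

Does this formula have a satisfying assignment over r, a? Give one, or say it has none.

Case a = True: the conjunct NOT a is False.
Case a = False: the conjunct a is False.
Both cases fail — unsatisfiable.

UNSATISFIABLE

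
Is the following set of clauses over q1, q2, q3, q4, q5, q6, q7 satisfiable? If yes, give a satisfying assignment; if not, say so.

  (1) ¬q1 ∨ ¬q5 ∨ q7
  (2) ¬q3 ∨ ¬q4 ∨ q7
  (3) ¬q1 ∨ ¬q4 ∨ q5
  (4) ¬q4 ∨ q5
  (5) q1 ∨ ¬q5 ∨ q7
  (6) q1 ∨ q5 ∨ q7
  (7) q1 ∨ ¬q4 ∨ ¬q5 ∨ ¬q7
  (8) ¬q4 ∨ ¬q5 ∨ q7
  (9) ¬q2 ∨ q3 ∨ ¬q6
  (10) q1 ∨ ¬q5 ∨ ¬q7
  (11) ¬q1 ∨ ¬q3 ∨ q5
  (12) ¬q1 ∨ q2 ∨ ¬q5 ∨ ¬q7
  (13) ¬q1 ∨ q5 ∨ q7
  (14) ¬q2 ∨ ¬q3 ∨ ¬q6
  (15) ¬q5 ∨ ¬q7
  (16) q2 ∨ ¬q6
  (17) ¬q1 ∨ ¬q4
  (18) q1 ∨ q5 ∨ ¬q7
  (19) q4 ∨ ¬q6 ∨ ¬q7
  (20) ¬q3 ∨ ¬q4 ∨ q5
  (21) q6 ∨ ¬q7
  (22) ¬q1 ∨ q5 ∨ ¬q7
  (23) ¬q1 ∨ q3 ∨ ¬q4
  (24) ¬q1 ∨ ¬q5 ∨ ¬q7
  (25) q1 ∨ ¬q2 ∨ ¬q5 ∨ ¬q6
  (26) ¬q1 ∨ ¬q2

UNSATISFIABLE

Case q6 = True:
  (q2 ∨ ¬q6) forces q2 = True.
  (¬q2 ∨ q3 ∨ ¬q6) forces q3 = True.
  Clause (¬q2 ∨ ¬q3 ∨ ¬q6) is falsified — contradiction.
Case q6 = False:
  (q6 ∨ ¬q7) forces q7 = False.
  If q1 = True:
    (¬q1 ∨ ¬q5 ∨ q7) forces q5 = False.
    clause (¬q1 ∨ q5 ∨ q7) is falsified.
  If q1 = False:
    (q1 ∨ ¬q5 ∨ q7) forces q5 = False.
    clause (q1 ∨ q5 ∨ q7) is falsified.
  Every sub-case reaches a contradiction.
Both cases fail, so the formula is unsatisfiable.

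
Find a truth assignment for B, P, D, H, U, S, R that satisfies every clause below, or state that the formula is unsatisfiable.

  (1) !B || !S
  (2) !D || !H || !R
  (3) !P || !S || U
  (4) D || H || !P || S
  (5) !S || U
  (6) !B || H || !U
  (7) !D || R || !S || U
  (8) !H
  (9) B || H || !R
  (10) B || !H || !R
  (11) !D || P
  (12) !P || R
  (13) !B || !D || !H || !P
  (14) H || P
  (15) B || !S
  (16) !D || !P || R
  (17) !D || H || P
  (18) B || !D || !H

Unit clause (!H) forces H = False.
In (H || P) only P is left, so P = True.
In (!P || R) only R is left, so R = True.
In (B || H || !R) only B is left, so B = True.
In (!B || !S) only !S is left, so S = False.
In (D || H || !P || S) only D is left, so D = True.
In (!B || H || !U) only !U is left, so U = False.
All clauses satisfied.

B=T; P=T; D=T; H=F; U=F; S=F; R=T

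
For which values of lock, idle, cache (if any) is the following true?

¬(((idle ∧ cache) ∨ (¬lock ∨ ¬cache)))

lock = True, idle = False, cache = True

  ¬(((idle ∧ cache) ∨ (¬lock ∨ ¬cache))) = True
    (idle ∧ cache) ∨ (¬lock ∨ ¬cache) = False
      idle ∧ cache = False
      ¬lock ∨ ¬cache = False
        ¬lock = False
        ¬cache = False
The formula evaluates to True.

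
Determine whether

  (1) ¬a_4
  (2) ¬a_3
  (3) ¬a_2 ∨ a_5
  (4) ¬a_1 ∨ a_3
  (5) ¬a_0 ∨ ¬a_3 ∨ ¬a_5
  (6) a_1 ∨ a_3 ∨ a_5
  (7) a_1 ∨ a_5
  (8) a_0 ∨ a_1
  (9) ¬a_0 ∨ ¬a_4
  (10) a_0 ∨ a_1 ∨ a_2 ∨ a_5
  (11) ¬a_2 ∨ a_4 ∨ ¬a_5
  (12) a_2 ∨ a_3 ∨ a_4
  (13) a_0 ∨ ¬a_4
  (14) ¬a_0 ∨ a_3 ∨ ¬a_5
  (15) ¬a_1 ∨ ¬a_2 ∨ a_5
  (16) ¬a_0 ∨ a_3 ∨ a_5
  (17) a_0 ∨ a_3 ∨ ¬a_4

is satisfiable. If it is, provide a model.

Case a_3 = True:
  Clause (¬a_3) is falsified — contradiction.
Case a_3 = False:
  (¬a_4) forces a_4 = False.
  (¬a_1 ∨ a_3) forces a_1 = False.
  (a_1 ∨ a_3 ∨ a_5) forces a_5 = True.
  (a_0 ∨ a_1) forces a_0 = True.
  Clause (¬a_0 ∨ a_3 ∨ ¬a_5) is falsified — contradiction.
Both cases fail, so the formula is unsatisfiable.

No satisfying assignment exists.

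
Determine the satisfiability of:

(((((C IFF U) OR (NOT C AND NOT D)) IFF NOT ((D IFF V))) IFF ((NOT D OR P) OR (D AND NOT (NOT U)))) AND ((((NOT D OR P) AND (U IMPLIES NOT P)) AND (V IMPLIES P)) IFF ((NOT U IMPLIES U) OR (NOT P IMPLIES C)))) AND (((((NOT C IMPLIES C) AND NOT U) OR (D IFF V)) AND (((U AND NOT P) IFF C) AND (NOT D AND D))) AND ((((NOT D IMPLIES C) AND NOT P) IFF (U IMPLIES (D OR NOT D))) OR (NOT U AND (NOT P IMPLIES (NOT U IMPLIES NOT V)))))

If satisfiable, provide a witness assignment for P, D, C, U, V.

Case D = True: the conjunct NOT D is False.
Case D = False: the conjunct D is False.
Both cases fail — unsatisfiable.

Unsatisfiable — no assignment works.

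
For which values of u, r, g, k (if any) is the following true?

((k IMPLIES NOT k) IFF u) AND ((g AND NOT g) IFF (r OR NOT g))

u=F, r=F, g=T, k=T

  (k IMPLIES NOT k) IFF u = True
    k IMPLIES NOT k = False
      NOT k = False
  (g AND NOT g) IFF (r OR NOT g) = True
    g AND NOT g = False
      NOT g = False
    r OR NOT g = False
      NOT g = False
Both conjuncts True, so the formula holds.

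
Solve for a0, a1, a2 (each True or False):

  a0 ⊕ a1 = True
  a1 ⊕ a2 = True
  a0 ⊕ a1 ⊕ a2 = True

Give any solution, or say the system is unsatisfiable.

a0 = False; a1 = True; a2 = False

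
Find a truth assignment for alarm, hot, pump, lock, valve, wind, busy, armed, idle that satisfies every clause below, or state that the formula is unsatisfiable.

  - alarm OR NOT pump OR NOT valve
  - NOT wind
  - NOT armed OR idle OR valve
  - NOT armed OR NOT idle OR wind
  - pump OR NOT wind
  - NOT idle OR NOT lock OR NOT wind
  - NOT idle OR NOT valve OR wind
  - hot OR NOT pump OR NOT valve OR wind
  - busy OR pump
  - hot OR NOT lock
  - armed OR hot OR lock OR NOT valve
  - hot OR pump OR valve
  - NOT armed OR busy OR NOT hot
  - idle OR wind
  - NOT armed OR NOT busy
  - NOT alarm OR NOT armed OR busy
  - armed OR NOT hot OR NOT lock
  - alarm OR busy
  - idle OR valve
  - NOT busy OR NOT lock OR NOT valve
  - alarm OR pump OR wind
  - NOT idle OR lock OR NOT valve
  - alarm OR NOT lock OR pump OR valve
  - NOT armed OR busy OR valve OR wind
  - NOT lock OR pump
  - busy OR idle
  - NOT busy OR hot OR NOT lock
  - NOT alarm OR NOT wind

Unit clause (NOT wind) forces wind = False.
In (idle OR wind) only idle is left, so idle = True.
In (NOT armed OR NOT idle OR wind) only NOT armed is left, so armed = False.
In (NOT idle OR NOT valve OR wind) only NOT valve is left, so valve = False.
Set alarm = True.
Set hot = False.
  then (hot OR NOT lock) forces lock = False.
  then (hot OR pump OR valve) forces pump = True.
Set busy = False.
All clauses satisfied.

alarm = True; hot = False; pump = True; lock = False; valve = False; wind = False; busy = False; armed = False; idle = True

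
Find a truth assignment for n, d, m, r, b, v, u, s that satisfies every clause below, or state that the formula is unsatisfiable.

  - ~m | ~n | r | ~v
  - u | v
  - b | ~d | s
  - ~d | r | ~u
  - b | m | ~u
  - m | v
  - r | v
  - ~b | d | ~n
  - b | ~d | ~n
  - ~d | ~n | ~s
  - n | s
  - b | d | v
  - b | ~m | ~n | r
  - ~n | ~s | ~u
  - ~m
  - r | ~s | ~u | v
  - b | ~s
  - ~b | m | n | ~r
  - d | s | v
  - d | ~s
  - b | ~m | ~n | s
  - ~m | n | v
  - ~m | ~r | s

n = True, d = False, m = False, r = False, b = False, v = True, u = False, s = False

Unit clause (~m) forces m = False.
In (m | v) only v is left, so v = True.
Set n = True.
Set d = False.
  then (~b | d | ~n) forces b = False.
  then (b | ~s) forces s = False.
  then (b | m | ~u) forces u = False.
Set r = False.
All clauses satisfied.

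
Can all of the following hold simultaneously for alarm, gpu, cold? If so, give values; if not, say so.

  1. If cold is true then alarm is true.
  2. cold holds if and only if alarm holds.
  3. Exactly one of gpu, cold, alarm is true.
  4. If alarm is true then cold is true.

alarm = False; gpu = True; cold = False

  (1) cold=F ⇒ alarm: vacuous ✓
  (2) cold=F, alarm=F — same ✓
  (3) {gpu, cold, alarm}: 1 true — exactly one ✓
  (4) alarm=F ⇒ cold: vacuous ✓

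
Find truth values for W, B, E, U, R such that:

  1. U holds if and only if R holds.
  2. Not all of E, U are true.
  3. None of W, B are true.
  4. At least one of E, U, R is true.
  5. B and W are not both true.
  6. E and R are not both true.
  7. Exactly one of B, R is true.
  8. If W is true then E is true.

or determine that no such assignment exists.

W = False, B = False, E = False, U = True, R = True

  (1) U=T, R=T — same ✓
  (2) {E, U}: 1/2 true — not all ✓
  (3) {W, B}: 0 true — none ✓
  (4) {E, U, R}: 2 true — at least one ✓
  (5) B=F, W=F — not both ✓
  (6) E=F, R=T — not both ✓
  (7) {B, R}: 1 true — exactly one ✓
  (8) W=F ⇒ E: vacuous ✓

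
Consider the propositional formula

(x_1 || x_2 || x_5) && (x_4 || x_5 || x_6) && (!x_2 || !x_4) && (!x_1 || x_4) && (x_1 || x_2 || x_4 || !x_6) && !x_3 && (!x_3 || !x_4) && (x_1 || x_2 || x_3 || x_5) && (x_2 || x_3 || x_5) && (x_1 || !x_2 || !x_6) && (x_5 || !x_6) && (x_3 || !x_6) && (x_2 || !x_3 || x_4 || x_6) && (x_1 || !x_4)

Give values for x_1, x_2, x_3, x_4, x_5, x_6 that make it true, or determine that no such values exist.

x_1 = False; x_2 = False; x_3 = False; x_4 = False; x_5 = True; x_6 = False

Unit clause (!x_3) forces x_3 = False.
In (x_3 || !x_6) only !x_6 is left, so x_6 = False.
Set x_1 = False.
  then (x_1 || !x_4) forces x_4 = False.
  then (x_4 || x_5 || x_6) forces x_5 = True.
Set x_2 = False.
All clauses satisfied.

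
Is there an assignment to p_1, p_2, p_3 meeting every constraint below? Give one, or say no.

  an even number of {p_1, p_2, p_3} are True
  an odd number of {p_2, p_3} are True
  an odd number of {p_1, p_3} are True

p_1 = True; p_2 = True; p_3 = False

{p_1, p_2, p_3}: 2 true → even ✓
{p_2, p_3}: 1 true → odd ✓
{p_1, p_3}: 1 true → odd ✓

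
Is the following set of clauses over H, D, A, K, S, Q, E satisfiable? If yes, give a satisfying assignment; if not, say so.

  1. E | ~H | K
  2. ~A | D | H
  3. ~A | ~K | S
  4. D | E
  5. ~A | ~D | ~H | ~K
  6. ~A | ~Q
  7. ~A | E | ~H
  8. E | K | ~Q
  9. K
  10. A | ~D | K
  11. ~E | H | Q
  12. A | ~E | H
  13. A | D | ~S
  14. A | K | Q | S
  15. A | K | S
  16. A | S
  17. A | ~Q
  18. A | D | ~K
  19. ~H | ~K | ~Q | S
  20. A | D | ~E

H: True, D: True, A: False, K: True, S: True, Q: False, E: False

Unit clause (K) forces K = True.
Set H = True.
Set D = True.
  then (~A | ~D | ~H | ~K) forces A = False.
  then (A | S) forces S = True.
  then (A | ~Q) forces Q = False.
Set E = False.
All clauses satisfied.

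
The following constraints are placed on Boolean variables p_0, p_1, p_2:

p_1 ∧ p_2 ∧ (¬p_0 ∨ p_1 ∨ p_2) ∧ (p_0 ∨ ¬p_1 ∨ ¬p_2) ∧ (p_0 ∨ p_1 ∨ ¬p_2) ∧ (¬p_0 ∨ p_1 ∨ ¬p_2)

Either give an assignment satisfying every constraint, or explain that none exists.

Unit clause (p_1) forces p_1 = True.
Unit clause (p_2) forces p_2 = True.
In (p_0 ∨ ¬p_1 ∨ ¬p_2) only p_0 is left, so p_0 = True.
All clauses satisfied.

p_0 = True; p_1 = True; p_2 = True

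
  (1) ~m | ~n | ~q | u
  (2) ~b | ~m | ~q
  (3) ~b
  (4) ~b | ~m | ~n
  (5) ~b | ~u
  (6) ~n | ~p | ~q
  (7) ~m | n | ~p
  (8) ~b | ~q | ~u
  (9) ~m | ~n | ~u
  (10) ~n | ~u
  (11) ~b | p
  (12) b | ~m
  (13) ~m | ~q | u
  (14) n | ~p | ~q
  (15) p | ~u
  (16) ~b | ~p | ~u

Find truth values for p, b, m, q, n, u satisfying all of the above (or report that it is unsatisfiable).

p = True, b = False, m = False, q = False, n = False, u = False

Unit clause (~b) forces b = False.
In (b | ~m) only ~m is left, so m = False.
Set p = True.
Try q = True:
  (~n | ~p | ~q) forces n = False.
  clause (n | ~p | ~q) is falsified — backtrack.
So q = False.
Set n = False.
Set u = False.
All clauses satisfied.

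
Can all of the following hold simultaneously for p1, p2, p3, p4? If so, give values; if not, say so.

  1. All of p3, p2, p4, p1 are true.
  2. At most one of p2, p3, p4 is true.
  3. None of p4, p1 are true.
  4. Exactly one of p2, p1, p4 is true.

The formula is unsatisfiable.

Case p1 = True:
  Constraint (3) is violated (p1=T) — contradiction.
Case p1 = False:
  Constraint (1) is violated (p1=F) — contradiction.
Both cases fail — unsatisfiable.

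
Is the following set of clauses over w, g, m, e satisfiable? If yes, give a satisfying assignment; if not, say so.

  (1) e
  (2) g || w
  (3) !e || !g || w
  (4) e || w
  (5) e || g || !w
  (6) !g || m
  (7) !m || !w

Unit clause (e) forces e = True.
Try w = False:
  (g || w) forces g = True.
  clause (!e || !g || w) is falsified — backtrack.
So w = True.
  then (!m || !w) forces m = False.
  then (!g || m) forces g = False.
All clauses satisfied.

w=T, g=F, m=F, e=T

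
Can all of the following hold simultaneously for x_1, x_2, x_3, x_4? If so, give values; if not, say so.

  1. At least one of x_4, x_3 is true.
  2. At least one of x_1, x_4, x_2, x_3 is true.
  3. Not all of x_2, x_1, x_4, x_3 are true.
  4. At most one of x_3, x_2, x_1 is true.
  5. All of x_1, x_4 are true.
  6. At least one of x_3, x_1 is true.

x_1 = True, x_2 = False, x_3 = False, x_4 = True

  (1) {x_4, x_3}: 1 true — at least one ✓
  (2) {x_1, x_4, x_2, x_3}: 2 true — at least one ✓
  (3) {x_2, x_1, x_4, x_3}: 2/4 true — not all ✓
  (4) {x_3, x_2, x_1}: 1 true — at most one ✓
  (5) {x_1, x_4}: all 2 true ✓
  (6) {x_3, x_1}: 1 true — at least one ✓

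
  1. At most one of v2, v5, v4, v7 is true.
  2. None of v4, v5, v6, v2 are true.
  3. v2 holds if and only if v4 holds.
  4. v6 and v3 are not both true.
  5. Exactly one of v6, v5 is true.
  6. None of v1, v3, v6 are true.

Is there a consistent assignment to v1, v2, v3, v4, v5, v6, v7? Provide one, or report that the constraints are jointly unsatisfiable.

No satisfying assignment exists.

Case v4 = True:
  Constraint (2) is violated (v4=T) — contradiction.
Case v4 = False:
  (2) forces v5 = False.
  (2) forces v6 = False.
  Constraint (5) is violated (v6=F, v5=F) — contradiction.
Both cases fail — unsatisfiable.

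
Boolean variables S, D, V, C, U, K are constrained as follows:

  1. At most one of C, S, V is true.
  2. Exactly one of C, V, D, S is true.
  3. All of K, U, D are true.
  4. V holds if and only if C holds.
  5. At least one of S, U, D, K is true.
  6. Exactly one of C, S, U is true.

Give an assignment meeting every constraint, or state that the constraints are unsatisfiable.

S: False, D: True, V: False, C: False, U: True, K: True

  (1) {C, S, V}: 0 true — at most one ✓
  (2) {C, V, D, S}: 1 true — exactly one ✓
  (3) {K, U, D}: all 3 true ✓
  (4) V=F, C=F — same ✓
  (5) {S, U, D, K}: 3 true — at least one ✓
  (6) {C, S, U}: 1 true — exactly one ✓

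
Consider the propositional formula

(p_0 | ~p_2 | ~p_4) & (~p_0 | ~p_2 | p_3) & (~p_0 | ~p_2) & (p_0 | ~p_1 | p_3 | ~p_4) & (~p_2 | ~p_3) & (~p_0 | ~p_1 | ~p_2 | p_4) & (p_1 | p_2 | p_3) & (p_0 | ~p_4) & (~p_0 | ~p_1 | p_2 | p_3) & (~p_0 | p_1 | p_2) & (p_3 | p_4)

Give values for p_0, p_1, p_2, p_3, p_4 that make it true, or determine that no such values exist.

Set p_0 = False.
  then (p_0 | ~p_4) forces p_4 = False.
  then (p_3 | p_4) forces p_3 = True.
  then (~p_2 | ~p_3) forces p_2 = False.
Set p_1 = True.
All clauses satisfied.

p_0=F, p_1=T, p_2=F, p_3=T, p_4=F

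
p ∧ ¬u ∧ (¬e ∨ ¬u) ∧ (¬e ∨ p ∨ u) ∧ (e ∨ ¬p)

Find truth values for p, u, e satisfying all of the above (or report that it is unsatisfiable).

Unit clause (p) forces p = True.
Unit clause (¬u) forces u = False.
In (e ∨ ¬p) only e is left, so e = True.
Check each clause:
  (p): p holds.
  (¬u): ¬u holds.
  (¬e ∨ ¬u): ¬u holds.
  (¬e ∨ p ∨ u): p holds.
  (e ∨ ¬p): e holds.
All clauses satisfied.

p = True; u = False; e = True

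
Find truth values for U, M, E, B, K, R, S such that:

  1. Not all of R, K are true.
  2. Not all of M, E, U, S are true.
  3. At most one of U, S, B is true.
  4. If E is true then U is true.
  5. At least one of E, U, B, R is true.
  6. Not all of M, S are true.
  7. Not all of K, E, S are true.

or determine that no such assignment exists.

U: True, M: True, E: False, B: False, K: False, R: True, S: False

  (1) {R, K}: 1/2 true — not all ✓
  (2) {M, E, U, S}: 2/4 true — not all ✓
  (3) {U, S, B}: 1 true — at most one ✓
  (4) E=F ⇒ U: vacuous ✓
  (5) {E, U, B, R}: 2 true — at least one ✓
  (6) {M, S}: 1/2 true — not all ✓
  (7) {K, E, S}: 0/3 true — not all ✓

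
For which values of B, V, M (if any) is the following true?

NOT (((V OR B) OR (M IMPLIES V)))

B=F, V=F, M=T

  NOT (((V OR B) OR (M IMPLIES V))) = True
    (V OR B) OR (M IMPLIES V) = False
      V OR B = False
      M IMPLIES V = False
The formula evaluates to True.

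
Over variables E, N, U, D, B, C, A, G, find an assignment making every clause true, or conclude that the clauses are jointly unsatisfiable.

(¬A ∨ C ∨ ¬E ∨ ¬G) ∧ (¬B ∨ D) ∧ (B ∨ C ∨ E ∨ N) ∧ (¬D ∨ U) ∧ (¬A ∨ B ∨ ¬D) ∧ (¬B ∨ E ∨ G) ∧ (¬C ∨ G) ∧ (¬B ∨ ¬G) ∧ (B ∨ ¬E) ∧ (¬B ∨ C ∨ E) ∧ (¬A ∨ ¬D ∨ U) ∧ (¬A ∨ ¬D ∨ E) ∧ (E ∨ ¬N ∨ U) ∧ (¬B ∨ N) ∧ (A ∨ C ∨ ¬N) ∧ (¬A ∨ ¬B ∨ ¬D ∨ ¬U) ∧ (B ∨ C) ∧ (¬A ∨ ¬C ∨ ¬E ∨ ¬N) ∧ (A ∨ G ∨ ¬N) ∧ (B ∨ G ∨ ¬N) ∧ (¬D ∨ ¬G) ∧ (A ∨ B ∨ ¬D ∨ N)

E = False, N = True, U = True, D = False, B = False, C = True, A = False, G = True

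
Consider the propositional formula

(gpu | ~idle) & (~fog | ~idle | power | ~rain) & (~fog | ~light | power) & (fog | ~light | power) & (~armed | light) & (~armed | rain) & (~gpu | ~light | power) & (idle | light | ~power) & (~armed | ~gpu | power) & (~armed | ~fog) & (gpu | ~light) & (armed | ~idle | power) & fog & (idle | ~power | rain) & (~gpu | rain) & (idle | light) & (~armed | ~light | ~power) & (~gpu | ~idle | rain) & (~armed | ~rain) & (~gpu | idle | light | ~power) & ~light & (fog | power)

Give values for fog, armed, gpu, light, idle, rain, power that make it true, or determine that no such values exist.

Unit clause (fog) forces fog = True.
Unit clause (~light) forces light = False.
In (~armed | light) only ~armed is left, so armed = False.
In (idle | light) only idle is left, so idle = True.
In (gpu | ~idle) only gpu is left, so gpu = True.
In (armed | ~idle | power) only power is left, so power = True.
In (~gpu | rain) only rain is left, so rain = True.
All clauses satisfied.

fog: True, armed: False, gpu: True, light: False, idle: True, rain: True, power: True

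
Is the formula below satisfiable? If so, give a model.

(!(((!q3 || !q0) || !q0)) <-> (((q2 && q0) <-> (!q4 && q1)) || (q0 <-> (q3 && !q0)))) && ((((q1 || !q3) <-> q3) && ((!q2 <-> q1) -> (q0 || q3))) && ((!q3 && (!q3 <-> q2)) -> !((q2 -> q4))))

q0: False; q1: True; q2: False; q3: True; q4: False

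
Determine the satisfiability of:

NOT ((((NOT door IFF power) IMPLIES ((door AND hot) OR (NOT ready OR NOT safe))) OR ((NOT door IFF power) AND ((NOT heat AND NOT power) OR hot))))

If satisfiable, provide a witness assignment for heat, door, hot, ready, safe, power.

heat=T; door=T; hot=F; ready=T; safe=T; power=F

  NOT ((((NOT door IFF power) IMPLIES ((door AND hot) OR (NOT ready OR NOT safe))) OR ((NOT door IFF power) AND ((NOT heat AND NOT power) OR hot)))) = True
    ((NOT door IFF power) IMPLIES ((door AND hot) OR (NOT ready OR NOT safe))) OR ((NOT door IFF power) AND ((NOT heat AND NOT power) OR hot)) = False
      (NOT door IFF power) IMPLIES ((door AND hot) OR (NOT ready OR NOT safe)) = False
        NOT door IFF power = True
          NOT door = False
        (door AND hot) OR (NOT ready OR NOT safe) = False
          door AND hot = False
          NOT ready OR NOT safe = False
            NOT ready = False
            NOT safe = False
      (NOT door IFF power) AND ((NOT heat AND NOT power) OR hot) = False
        NOT door IFF power = True
          NOT door = False
        (NOT heat AND NOT power) OR hot = False
          NOT heat AND NOT power = False
            NOT heat = False
            NOT power = True
The formula evaluates to True.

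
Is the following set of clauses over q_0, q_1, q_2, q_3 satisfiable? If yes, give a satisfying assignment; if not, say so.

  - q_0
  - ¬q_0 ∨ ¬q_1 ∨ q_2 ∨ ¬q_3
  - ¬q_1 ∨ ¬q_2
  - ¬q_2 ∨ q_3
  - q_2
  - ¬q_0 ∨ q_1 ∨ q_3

q_0 = True, q_1 = False, q_2 = True, q_3 = True

Unit clause (q_0) forces q_0 = True.
Unit clause (q_2) forces q_2 = True.
In (¬q_1 ∨ ¬q_2) only ¬q_1 is left, so q_1 = False.
In (¬q_2 ∨ q_3) only q_3 is left, so q_3 = True.
Check each clause:
  (q_0): q_0 holds.
  (¬q_0 ∨ ¬q_1 ∨ q_2 ∨ ¬q_3): ¬q_1 holds.
  (¬q_1 ∨ ¬q_2): ¬q_1 holds.
  (¬q_2 ∨ q_3): q_3 holds.
  (q_2): q_2 holds.
  (¬q_0 ∨ q_1 ∨ q_3): q_3 holds.
All clauses satisfied.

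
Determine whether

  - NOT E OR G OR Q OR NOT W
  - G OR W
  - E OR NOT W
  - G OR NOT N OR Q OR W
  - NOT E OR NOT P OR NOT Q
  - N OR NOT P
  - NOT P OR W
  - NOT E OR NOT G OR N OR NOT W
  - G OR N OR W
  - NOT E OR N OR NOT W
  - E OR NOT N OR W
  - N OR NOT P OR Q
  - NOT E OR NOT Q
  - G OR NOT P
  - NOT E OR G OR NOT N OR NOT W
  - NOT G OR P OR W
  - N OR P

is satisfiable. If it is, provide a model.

Try W = False:
  (G OR W) forces G = True.
  (NOT P OR W) forces P = False.
  clause (NOT G OR P OR W) is falsified — backtrack.
So W = True.
  then (E OR NOT W) forces E = True.
  then (NOT E OR N OR NOT W) forces N = True.
  then (NOT E OR NOT Q) forces Q = False.
  then (NOT E OR G OR NOT N OR NOT W) forces G = True.
Set P = False.
All clauses satisfied.

W = True, G = True, Q = False, N = True, E = True, P = False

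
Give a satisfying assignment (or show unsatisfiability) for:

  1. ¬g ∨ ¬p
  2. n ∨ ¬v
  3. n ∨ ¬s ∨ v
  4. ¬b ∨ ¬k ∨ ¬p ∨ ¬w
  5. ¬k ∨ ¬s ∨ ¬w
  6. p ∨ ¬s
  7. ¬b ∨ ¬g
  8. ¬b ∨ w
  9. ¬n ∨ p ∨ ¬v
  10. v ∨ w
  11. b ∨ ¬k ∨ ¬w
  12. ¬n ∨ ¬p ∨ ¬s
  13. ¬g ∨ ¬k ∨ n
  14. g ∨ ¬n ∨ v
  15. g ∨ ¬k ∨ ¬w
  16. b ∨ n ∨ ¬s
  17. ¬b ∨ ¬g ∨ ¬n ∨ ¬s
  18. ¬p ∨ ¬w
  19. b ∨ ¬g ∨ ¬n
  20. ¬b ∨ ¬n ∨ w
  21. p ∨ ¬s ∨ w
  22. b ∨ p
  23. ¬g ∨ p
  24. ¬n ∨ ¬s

Set k = True.
Set s = False.
Try g = True:
  (¬g ∨ ¬p) forces p = False.
  clause (¬g ∨ p) is falsified — backtrack.
So g = False.
  then (g ∨ ¬k ∨ ¬w) forces w = False.
  then (¬b ∨ w) forces b = False.
  then (v ∨ w) forces v = True.
  then (b ∨ p) forces p = True.
  then (n ∨ ¬v) forces n = True.
All clauses satisfied.

k = True, s = False, g = False, v = True, p = True, n = True, w = False, b = False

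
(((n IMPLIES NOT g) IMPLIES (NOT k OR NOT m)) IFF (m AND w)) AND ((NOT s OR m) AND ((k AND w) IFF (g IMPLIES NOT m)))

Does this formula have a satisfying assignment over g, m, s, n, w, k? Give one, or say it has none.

g=T; m=T; s=T; n=T; w=T; k=F

  ((n IMPLIES NOT g) IMPLIES (NOT k OR NOT m)) IFF (m AND w) = True
    (n IMPLIES NOT g) IMPLIES (NOT k OR NOT m) = True
      n IMPLIES NOT g = False
        NOT g = False
      NOT k OR NOT m = True
        NOT k = True
        NOT m = False
    m AND w = True
  (NOT s OR m) AND ((k AND w) IFF (g IMPLIES NOT m)) = True
    NOT s OR m = True
      NOT s = False
    (k AND w) IFF (g IMPLIES NOT m) = True
      k AND w = False
      g IMPLIES NOT m = False
        NOT m = False
Both conjuncts True, so the formula holds.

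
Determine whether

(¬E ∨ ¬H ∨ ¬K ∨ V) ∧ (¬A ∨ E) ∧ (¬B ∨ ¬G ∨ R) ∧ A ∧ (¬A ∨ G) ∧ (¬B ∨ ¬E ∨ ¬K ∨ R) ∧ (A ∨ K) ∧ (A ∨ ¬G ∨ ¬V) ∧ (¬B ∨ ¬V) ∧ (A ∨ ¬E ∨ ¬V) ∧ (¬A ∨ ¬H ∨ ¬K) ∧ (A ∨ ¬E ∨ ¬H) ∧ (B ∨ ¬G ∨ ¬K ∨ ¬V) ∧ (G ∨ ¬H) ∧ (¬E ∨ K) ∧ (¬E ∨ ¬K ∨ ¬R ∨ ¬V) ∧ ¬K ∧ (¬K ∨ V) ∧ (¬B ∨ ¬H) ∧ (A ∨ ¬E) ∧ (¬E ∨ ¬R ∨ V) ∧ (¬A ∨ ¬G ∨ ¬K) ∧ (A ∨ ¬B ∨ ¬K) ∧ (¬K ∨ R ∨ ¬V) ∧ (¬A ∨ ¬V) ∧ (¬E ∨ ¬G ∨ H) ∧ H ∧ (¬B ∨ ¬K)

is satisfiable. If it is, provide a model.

Case K = True:
  Clause (¬K) is falsified — contradiction.
Case K = False:
  (A) forces A = True.
  (¬A ∨ E) forces E = True.
  Clause (¬E ∨ K) is falsified — contradiction.
Both cases fail, so the formula is unsatisfiable.

Unsatisfiable — no assignment works.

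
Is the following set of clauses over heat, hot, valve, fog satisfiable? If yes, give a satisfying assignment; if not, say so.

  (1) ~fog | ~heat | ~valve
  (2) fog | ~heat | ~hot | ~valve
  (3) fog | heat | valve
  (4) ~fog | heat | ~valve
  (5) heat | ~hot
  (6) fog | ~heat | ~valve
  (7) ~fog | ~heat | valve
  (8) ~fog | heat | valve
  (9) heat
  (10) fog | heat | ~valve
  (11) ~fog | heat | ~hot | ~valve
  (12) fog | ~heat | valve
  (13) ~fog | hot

Unsatisfiable — no assignment works.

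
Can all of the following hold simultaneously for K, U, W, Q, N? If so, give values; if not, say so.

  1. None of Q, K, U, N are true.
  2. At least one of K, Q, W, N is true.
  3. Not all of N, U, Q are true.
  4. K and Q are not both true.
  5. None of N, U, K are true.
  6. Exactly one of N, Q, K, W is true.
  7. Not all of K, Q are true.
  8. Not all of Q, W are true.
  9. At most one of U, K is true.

K = False, U = False, W = True, Q = False, N = False

  (1) {Q, K, U, N}: 0 true — none ✓
  (2) {K, Q, W, N}: 1 true — at least one ✓
  (3) {N, U, Q}: 0/3 true — not all ✓
  (4) K=F, Q=F — not both ✓
  (5) {N, U, K}: 0 true — none ✓
  (6) {N, Q, K, W}: 1 true — exactly one ✓
  (7) {K, Q}: 0/2 true — not all ✓
  (8) {Q, W}: 1/2 true — not all ✓
  (9) {U, K}: 0 true — at most one ✓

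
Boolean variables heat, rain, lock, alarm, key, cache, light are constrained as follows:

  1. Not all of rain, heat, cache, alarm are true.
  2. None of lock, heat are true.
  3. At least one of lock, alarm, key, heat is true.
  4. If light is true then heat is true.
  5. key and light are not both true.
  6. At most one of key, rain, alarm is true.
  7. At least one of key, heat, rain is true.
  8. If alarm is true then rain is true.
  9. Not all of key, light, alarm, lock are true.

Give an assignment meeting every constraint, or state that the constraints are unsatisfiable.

heat = False, rain = False, lock = False, alarm = False, key = True, cache = False, light = False

  (1) {rain, heat, cache, alarm}: 0/4 true — not all ✓
  (2) {lock, heat}: 0 true — none ✓
  (3) {lock, alarm, key, heat}: 1 true — at least one ✓
  (4) light=F ⇒ heat: vacuous ✓
  (5) key=T, light=F — not both ✓
  (6) {key, rain, alarm}: 1 true — at most one ✓
  (7) {key, heat, rain}: 1 true — at least one ✓
  (8) alarm=F ⇒ rain: vacuous ✓
  (9) {key, light, alarm, lock}: 1/4 true — not all ✓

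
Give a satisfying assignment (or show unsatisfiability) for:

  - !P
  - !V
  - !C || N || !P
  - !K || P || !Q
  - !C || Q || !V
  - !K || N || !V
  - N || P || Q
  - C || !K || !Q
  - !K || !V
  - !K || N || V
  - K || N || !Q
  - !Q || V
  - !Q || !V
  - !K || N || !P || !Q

P=F, V=F, K=F, Q=F, C=F, N=T

Unit clause (!P) forces P = False.
Unit clause (!V) forces V = False.
In (!Q || V) only !Q is left, so Q = False.
In (N || P || Q) only N is left, so N = True.
Set K = False.
Set C = False.
All clauses satisfied.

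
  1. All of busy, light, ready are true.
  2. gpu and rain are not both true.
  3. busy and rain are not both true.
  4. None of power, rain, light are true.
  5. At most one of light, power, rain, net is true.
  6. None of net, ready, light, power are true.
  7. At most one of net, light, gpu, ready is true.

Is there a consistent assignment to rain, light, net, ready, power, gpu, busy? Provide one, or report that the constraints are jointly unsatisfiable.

Unsatisfiable — no assignment works.

Case light = True:
  Constraint (4) is violated (light=T) — contradiction.
Case light = False:
  Constraint (1) is violated (light=F) — contradiction.
Both cases fail — unsatisfiable.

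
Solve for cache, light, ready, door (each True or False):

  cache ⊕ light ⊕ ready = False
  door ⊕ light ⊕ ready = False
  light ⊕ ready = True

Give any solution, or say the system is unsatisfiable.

cache=T, light=F, ready=T, door=T

cache ⊕ light ⊕ ready = T ⊕ F ⊕ T = False ✓
door ⊕ light ⊕ ready = T ⊕ F ⊕ T = False ✓
light ⊕ ready = F ⊕ T = True ✓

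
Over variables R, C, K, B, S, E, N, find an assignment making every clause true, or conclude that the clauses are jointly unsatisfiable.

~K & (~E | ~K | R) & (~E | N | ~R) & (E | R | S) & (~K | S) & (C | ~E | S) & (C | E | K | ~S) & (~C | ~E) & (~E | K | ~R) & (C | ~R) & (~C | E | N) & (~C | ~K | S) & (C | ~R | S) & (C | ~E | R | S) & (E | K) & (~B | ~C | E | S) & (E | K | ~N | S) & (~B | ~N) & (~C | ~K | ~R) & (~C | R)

Unit clause (~K) forces K = False.
In (E | K) only E is left, so E = True.
In (~C | ~E) only ~C is left, so C = False.
In (~E | K | ~R) only ~R is left, so R = False.
In (C | ~E | R | S) only S is left, so S = True.
Set B = True.
  then (~B | ~N) forces N = False.
All clauses satisfied.

R = False; C = False; K = False; B = True; S = True; E = True; N = False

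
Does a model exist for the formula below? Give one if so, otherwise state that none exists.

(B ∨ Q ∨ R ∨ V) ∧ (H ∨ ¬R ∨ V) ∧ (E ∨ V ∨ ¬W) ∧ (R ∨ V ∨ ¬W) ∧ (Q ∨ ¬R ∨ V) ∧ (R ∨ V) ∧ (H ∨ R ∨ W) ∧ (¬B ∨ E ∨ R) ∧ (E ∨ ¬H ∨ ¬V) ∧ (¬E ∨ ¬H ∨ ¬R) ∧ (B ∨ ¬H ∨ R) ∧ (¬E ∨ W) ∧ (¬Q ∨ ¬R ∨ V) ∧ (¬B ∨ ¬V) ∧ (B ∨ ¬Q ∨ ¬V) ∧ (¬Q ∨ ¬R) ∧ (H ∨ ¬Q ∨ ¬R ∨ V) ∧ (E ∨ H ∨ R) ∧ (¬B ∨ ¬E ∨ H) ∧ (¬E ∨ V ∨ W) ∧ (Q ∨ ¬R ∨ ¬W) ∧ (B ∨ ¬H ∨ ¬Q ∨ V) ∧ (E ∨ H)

H: False; R: False; W: True; Q: False; V: True; E: True; B: False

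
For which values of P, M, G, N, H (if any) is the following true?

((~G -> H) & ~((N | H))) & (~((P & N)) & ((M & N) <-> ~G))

P=T; M=T; G=T; N=F; H=F

  (~G -> H) & ~((N | H)) = True
    ~G -> H = True
      ~G = False
    ~((N | H)) = True
      N | H = False
  ~((P & N)) & ((M & N) <-> ~G) = True
    ~((P & N)) = True
      P & N = False
    (M & N) <-> ~G = True
      M & N = False
      ~G = False
Both conjuncts True, so the formula holds.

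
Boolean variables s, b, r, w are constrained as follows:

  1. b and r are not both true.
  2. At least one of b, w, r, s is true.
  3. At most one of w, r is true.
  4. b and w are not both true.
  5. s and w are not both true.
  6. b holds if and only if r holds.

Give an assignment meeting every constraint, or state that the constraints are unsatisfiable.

s=T, b=F, r=F, w=F

  (1) b=F, r=F — not both ✓
  (2) {b, w, r, s}: 1 true — at least one ✓
  (3) {w, r}: 0 true — at most one ✓
  (4) b=F, w=F — not both ✓
  (5) s=T, w=F — not both ✓
  (6) b=F, r=F — same ✓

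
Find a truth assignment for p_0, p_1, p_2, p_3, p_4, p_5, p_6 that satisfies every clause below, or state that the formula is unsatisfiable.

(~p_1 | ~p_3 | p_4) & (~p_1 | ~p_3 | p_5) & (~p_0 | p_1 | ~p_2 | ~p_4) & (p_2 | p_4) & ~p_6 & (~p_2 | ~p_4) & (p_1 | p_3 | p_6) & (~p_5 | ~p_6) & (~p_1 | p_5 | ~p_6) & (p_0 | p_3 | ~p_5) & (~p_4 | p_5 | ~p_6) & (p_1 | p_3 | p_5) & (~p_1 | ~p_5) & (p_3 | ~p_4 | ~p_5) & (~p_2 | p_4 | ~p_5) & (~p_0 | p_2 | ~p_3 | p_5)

Unit clause (~p_6) forces p_6 = False.
Set p_0 = True.
Set p_1 = True.
  then (~p_1 | ~p_5) forces p_5 = False.
  then (~p_1 | ~p_3 | p_5) forces p_3 = False.
Set p_2 = True.
  then (~p_2 | ~p_4) forces p_4 = False.
All clauses satisfied.

p_0 = True, p_1 = True, p_2 = True, p_3 = False, p_4 = False, p_5 = False, p_6 = False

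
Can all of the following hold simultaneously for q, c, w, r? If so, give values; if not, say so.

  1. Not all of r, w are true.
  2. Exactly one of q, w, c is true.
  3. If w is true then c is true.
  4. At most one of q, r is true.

q = False; c = True; w = False; r = False

  (1) {r, w}: 0/2 true — not all ✓
  (2) {q, w, c}: 1 true — exactly one ✓
  (3) w=F ⇒ c: vacuous ✓
  (4) {q, r}: 0 true — at most one ✓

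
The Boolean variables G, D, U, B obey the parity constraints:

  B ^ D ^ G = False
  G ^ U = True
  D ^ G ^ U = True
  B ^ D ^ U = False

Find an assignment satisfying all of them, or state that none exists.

Adding constraints 1, 2, 4 mod 2: every variable appears an even number of times on the left, so the left side is 0.
But the right sides sum to 1 (mod 2). 0 ≠ 1 — the system is inconsistent.

UNSATISFIABLE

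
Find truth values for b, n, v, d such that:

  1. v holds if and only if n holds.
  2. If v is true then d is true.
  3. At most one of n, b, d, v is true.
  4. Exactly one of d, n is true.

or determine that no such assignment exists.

b=F, n=F, v=F, d=T

  (1) v=F, n=F — same ✓
  (2) v=F ⇒ d: vacuous ✓
  (3) {n, b, d, v}: 1 true — at most one ✓
  (4) {d, n}: 1 true — exactly one ✓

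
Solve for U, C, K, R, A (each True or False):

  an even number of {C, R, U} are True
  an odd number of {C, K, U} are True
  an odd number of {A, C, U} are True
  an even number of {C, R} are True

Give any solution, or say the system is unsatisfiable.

U=F, C=F, K=T, R=F, A=T

{C, R, U}: 0 true → even ✓
{C, K, U}: 1 true → odd ✓
{A, C, U}: 1 true → odd ✓
{C, R}: 0 true → even ✓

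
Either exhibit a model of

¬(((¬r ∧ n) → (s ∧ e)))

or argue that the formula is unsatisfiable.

r = False; e = False; n = True; s = True

  ¬(((¬r ∧ n) → (s ∧ e))) = True
    (¬r ∧ n) → (s ∧ e) = False
      ¬r ∧ n = True
        ¬r = True
      s ∧ e = False
The formula evaluates to True.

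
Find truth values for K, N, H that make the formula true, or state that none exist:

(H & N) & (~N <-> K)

K: False, N: True, H: True

  H & N = True
  ~N <-> K = True
    ~N = False
Both conjuncts True, so the formula holds.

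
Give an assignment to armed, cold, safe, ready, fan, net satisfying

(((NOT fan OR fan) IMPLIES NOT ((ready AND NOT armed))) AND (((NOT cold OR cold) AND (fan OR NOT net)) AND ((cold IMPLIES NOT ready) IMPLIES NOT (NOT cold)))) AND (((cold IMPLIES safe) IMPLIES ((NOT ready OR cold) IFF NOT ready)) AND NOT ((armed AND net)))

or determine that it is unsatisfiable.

armed = False; cold = True; safe = True; ready = False; fan = True; net = True

  ((NOT fan OR fan) IMPLIES NOT ((ready AND NOT armed))) AND (((NOT cold OR cold) AND (fan OR NOT net)) AND ((cold IMPLIES NOT ready) IMPLIES NOT (NOT cold))) = True
    (NOT fan OR fan) IMPLIES NOT ((ready AND NOT armed)) = True
      NOT fan OR fan = True
        NOT fan = False
      NOT ((ready AND NOT armed)) = True
        ready AND NOT armed = False
          NOT armed = True
    ((NOT cold OR cold) AND (fan OR NOT net)) AND ((cold IMPLIES NOT ready) IMPLIES NOT (NOT cold)) = True
      (NOT cold OR cold) AND (fan OR NOT net) = True
        NOT cold OR cold = True
          NOT cold = False
        fan OR NOT net = True
          NOT net = False
      (cold IMPLIES NOT ready) IMPLIES NOT (NOT cold) = True
        cold IMPLIES NOT ready = True
          NOT ready = True
        NOT (NOT cold) = True
          NOT cold = False
  ((cold IMPLIES safe) IMPLIES ((NOT ready OR cold) IFF NOT ready)) AND NOT ((armed AND net)) = True
    (cold IMPLIES safe) IMPLIES ((NOT ready OR cold) IFF NOT ready) = True
      cold IMPLIES safe = True
      (NOT ready OR cold) IFF NOT ready = True
        NOT ready OR cold = True
          NOT ready = True
        NOT ready = True
    NOT ((armed AND net)) = True
      armed AND net = False
Both conjuncts True, so the formula holds.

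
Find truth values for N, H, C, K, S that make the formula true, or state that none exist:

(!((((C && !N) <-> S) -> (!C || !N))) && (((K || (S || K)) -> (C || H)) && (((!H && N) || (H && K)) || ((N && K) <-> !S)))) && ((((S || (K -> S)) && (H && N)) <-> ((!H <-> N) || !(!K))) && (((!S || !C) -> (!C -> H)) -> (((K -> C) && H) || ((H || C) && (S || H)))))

Unsatisfiable — no assignment works.

Case C = True: the formula simplifies to (!(((!N <-> S) -> !N)) && (((!H && N) || (H && K)) || ((N && K) <-> !S))) && ((((S || (K -> S)) && (H && N)) <-> ((!H <-> N) || !(!K))) && (H || (S || H))).
  N = True: simplifies to (!S && ((!H || (H && K)) || (K <-> !S))) && ((((S || (K -> S)) && H) <-> (!H || !(!K))) && (H || (S || H))).
    H = True: simplifies to (!S && (K || (K <-> !S))) && ((S || (K -> S)) <-> !(!K)).
      K = True: simplifies to !S && (S || S).
        S = True: the conjunct !S is False.
        S = False: the conjunct S || S becomes False || False = False.
      K = False: the conjunct (S || (K -> S)) <-> !(!K) becomes (S || True) <-> !True = False.
    H = False: the conjunct ((S || (K -> S)) && H) <-> (!H || !(!K)) becomes ((S || (K -> S)) && False) <-> (True || !(!K)) = False.
  N = False: the conjunct !(((!N <-> S) -> !N)) becomes !((S -> True)) = False.
Case C = False: the conjunct !((((C && !N) <-> S) -> (!C || !N))) becomes !((!S -> True)) = False.
Both cases fail — unsatisfiable.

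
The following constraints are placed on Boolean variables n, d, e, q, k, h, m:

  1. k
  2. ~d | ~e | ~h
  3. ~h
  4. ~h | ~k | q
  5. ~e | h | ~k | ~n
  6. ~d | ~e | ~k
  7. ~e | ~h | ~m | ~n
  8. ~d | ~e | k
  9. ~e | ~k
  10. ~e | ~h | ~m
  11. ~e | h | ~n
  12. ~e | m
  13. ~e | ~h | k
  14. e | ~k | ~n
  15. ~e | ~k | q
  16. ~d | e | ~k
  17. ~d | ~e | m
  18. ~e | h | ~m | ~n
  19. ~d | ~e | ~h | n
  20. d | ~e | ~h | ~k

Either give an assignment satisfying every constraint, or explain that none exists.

Unit clause (k) forces k = True.
Unit clause (~h) forces h = False.
In (~e | ~k) only ~e is left, so e = False.
In (e | ~k | ~n) only ~n is left, so n = False.
In (~d | e | ~k) only ~d is left, so d = False.
Set q = False.
Set m = True.
All clauses satisfied.

n=F; d=F; e=F; q=F; k=T; h=F; m=T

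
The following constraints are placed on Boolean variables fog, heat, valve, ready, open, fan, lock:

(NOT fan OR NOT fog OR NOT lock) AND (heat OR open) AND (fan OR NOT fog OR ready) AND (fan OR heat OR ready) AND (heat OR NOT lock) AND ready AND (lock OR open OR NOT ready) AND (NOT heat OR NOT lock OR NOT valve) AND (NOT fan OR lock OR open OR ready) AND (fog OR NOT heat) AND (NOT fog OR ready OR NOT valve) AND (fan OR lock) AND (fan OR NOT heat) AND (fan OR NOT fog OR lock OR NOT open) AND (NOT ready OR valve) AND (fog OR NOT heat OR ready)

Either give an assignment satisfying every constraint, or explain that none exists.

fog = True; heat = True; valve = True; ready = True; open = True; fan = True; lock = False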